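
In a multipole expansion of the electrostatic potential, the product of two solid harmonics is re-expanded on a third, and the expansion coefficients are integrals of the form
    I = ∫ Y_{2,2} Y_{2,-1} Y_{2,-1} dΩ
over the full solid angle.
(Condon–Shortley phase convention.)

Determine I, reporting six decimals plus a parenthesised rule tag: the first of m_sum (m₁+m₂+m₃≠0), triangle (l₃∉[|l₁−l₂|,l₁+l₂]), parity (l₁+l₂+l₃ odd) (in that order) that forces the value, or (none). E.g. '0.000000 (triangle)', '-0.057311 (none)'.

0.220728 (none)

m-sum 0 ✓  L=6 even ✓  0≤2≤4 ✓
Π(2lᵢ+1) = 5×5×5 = 125
triangle coeff Δ(2,2,2) = 1/630
Σ_t [0,2]: t=0:+1/8 t=1:−1/1 t=2:+1/8 = -3/4
(3j)²=2/35 [(2 2 2; 0 0 0)], sign=-1
Σ_t [0,0]: t=0:+1/4 = 1/4
(3j)²=3/35 [(2 2 2; 2 -1 -1)], sign=-1
⇒ 4πI² = 30/49
I = (+1)√(30/49/(4π)) = 0.22072812
No selection rule forces the value: the integral is nonzero (none).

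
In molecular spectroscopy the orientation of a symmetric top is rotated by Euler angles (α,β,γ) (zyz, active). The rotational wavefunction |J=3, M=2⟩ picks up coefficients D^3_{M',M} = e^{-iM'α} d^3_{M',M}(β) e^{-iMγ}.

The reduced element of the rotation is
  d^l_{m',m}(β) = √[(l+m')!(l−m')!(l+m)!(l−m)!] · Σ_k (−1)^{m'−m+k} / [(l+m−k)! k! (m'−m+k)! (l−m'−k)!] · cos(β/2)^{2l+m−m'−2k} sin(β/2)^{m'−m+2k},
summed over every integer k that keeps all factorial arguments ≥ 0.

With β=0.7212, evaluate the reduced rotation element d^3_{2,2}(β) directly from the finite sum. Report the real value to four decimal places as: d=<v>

d^3_{2,2}(β=0.7212) via the finite sum:
With c≡cos(β/2)=0.935685 and s≡sin(β/2)=0.352836, N=[120·1·120·1]^{1/2}=120.000000
Admissible k: 0..1 (factorial args all ≥0)
  k=0: (−1)^0·120.0000/(120)·0.9357^6·0.3528^0 = +0.671087
  k=1: (−1)^1·120.0000/(24)·0.9357^4·0.3528^2 = -0.477127
d^3_{2,2}(0.7212) = +0.671087 -0.477127 = +0.193960

d=0.1940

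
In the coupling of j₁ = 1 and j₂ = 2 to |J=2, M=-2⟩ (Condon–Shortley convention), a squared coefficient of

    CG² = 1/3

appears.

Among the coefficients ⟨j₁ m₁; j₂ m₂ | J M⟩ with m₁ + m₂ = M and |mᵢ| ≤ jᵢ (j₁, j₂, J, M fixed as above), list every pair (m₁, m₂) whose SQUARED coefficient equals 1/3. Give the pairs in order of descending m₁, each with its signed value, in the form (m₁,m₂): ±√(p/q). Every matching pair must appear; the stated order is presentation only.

(-1,-1): −√(1/3)

Admissible pairs with m₁+m₂ = M = -2: (-1,-1), (0,-2)
  (m₁,m₂)=(0,-2): CG² = 2/3, CG = +√(2/3)
  (m₁,m₂)=(-1,-1): CG² = 1/3, CG = −√(1/3)   ← matches the target
Pairs with CG² = 1/3: (-1,-1): −√(1/3)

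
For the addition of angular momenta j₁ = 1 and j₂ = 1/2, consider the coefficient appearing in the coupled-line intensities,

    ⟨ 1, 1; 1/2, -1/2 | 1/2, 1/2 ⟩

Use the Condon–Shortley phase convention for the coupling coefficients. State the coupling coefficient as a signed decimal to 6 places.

+0.816497

j₁+j₂−J=1  J+j₁−j₂=1  J−j₁+j₂=0  j₁+j₂+J+1=3
(j₁±m₁, j₂±m₂, J±M) = (2,0,0,1,1,0)
P² = 2/3
sum k=0..0:
  [0] +1/1 = 1
S = 1
C² = P²·S² = 2/3 ; C = +0.816497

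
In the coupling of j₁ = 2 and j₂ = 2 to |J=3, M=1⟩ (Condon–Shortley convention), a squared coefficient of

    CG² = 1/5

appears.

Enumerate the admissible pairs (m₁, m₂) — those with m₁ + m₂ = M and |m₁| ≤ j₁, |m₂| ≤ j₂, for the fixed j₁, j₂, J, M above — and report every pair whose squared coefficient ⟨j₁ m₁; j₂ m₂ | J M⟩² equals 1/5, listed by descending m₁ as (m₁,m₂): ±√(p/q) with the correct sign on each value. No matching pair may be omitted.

(1,0): +√(1/5); (0,1): −√(1/5)

Admissible pairs with m₁+m₂ = M = 1: (-1,2), (0,1), (1,0), (2,-1)
  (m₁,m₂)=(2,-1): CG² = 3/10, CG = +√(3/10)
  (m₁,m₂)=(1,0): CG² = 1/5, CG = +√(1/5)   ← matches the target
  (m₁,m₂)=(0,1): CG² = 1/5, CG = −√(1/5)   ← matches the target
  (m₁,m₂)=(-1,2): CG² = 3/10, CG = −√(3/10)
Pairs with CG² = 1/5: (1,0): +√(1/5); (0,1): −√(1/5)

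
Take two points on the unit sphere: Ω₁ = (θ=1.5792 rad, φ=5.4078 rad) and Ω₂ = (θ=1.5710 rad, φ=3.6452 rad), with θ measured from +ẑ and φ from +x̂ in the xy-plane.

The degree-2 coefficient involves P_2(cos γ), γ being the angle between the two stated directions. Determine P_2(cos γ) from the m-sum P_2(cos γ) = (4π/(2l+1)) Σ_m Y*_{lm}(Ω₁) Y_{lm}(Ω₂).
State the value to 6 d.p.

-0.445495

Addition theorem: P_2(cos γ) = (4π/5) Σ_m Y*_{lm}(Ω₁) Y_{lm}(Ω₂), m = −2…2:
  m=-2: Y*=-0.069140-0.380008i  Y=+0.206354-0.326536i  product -0.138354-0.055840i
  m=-1: Y*=-0.004159+0.004984i  Y=+0.000138-0.000076i  product -0.000000+0.000001i
  m=+0: Y*=-0.315325-0.000000i  Y=-0.315392+0.000000i  product +0.099451+0.000000i
  m=+1: Y*=+0.004159+0.004984i  Y=-0.000138-0.000076i  product -0.000000-0.000001i
  m=+2: Y*=-0.069140+0.380008i  Y=+0.206354+0.326536i  product -0.138354+0.055840i
Accumulated sum -0.177257+0.000000i; after 4π/(2l+1) scaling, -0.445495+0.000000i ⇒ P_2 = -0.445495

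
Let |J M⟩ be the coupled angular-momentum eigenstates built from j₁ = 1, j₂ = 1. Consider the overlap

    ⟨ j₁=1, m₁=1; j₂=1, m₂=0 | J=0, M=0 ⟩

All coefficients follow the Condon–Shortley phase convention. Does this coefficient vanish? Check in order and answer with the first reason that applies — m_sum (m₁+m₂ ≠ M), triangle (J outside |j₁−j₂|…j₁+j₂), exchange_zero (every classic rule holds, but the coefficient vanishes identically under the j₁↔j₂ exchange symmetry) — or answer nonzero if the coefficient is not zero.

m-sum: m₁+m₂ = 1+0 = 1, M = 0  ✗ ⇒ coefficient is 0

m_sum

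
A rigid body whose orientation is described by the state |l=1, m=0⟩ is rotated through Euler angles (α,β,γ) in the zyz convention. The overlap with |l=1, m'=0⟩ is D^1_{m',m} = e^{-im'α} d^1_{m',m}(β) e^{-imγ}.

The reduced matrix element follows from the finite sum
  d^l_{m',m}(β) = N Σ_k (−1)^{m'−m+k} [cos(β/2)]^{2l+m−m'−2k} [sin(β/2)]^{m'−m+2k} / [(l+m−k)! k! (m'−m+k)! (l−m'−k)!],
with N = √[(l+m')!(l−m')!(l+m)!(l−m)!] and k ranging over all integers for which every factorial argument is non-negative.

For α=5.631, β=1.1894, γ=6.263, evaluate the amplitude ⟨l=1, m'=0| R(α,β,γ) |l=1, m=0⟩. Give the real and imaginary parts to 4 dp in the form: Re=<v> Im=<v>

First d^1_{0,0}(β=1.1894), then the phase factors e^{-i(0)α} and e^{-i(0)γ}:
c=cos(1.189400/2)=0.828317, s=sin(1.189400/2)=0.560260; N=√[1·1·1·1]=1.000000
k: max(0,(0)−(0))=0 … min(1+(0),1−(0))=1
  k=0: (−1)^0·1.0000/(1)·0.8283^2·0.5603^0 = +0.686108
  k=1: (−1)^1·1.0000/(1)·0.8283^0·0.5603^2 = -0.313892
d^1_{0,0}(1.1894) = +0.686108 -0.313892 = +0.372217
D = (+1.000000+0.000000i)·(+0.372217)·(+1.000000+0.000000i) = +0.372217+0.000000i

Re=0.3722 Im=0.0000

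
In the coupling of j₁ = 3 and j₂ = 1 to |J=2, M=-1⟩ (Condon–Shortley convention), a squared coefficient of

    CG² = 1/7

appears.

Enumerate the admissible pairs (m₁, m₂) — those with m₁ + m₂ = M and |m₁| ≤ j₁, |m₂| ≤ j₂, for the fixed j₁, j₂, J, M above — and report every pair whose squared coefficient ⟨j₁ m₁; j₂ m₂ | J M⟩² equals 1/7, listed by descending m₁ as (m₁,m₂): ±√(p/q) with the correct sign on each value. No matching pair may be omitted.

Admissible pairs with m₁+m₂ = M = -1: (-2,1), (-1,0), (0,-1)
  (m₁,m₂)=(0,-1): CG² = 1/7, CG = +√(1/7)   ← matches the target
  (m₁,m₂)=(-1,0): CG² = 8/21, CG = −√(8/21)
  (m₁,m₂)=(-2,1): CG² = 10/21, CG = +√(10/21)
Pairs with CG² = 1/7: (0,-1): +√(1/7)

(0,-1): +√(1/7)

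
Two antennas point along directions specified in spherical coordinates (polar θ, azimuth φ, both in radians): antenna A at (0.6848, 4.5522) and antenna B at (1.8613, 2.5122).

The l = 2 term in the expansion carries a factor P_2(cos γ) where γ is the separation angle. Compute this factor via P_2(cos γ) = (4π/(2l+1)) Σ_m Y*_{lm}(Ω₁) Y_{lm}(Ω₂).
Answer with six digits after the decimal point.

-0.131151

Summing Y*_{l m}(θ₁,φ₁)·Y_{l m}(θ₂,φ₂) over m ∈ [−2, 2]; prefactor 4π/(2·2+1) = 2.513274:
  [-2]  conj(Y_{2,-2})(Ω₁) = -0.14668 + 0.04867j ; Y_{2,-2}(Ω₂) = 0.10885 + 0.33746j ; Δ = -0.03239 - 0.04420j
  [-1]  conj(Y_{2,-1})(Ω₁) = -0.06037 - 0.37364j ; Y_{2,-1}(Ω₂) = 0.17139 + 0.12480j ; Δ = 0.03628 - 0.07157j
  [+0]  conj(Y_{2,0})(Ω₁) = 0.25224 + 0.00000j ; Y_{2,0}(Ω₂) = -0.23776 + 0.00000j ; Δ = -0.05997 + 0.00000j
  [+1]  conj(Y_{2,1})(Ω₁) = 0.06037 - 0.37364j ; Y_{2,1}(Ω₂) = -0.17139 + 0.12480j ; Δ = 0.03628 + 0.07157j
  [+2]  conj(Y_{2,2})(Ω₁) = -0.14668 - 0.04867j ; Y_{2,2}(Ω₂) = 0.10885 - 0.33746j ; Δ = -0.03239 + 0.04420j
Accumulated sum -0.05218 + 0.00000j; after 4π/(2l+1) scaling, -0.13115 + 0.00000j ⇒ P_2 = -0.131151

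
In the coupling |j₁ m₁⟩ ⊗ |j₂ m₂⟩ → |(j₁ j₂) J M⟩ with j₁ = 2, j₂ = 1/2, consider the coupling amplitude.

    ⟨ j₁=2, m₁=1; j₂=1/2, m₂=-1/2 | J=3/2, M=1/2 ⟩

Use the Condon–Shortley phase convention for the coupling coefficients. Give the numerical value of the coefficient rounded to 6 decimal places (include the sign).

+√(3/5) ≈ +0.774597

√[4·1!3!0!/5! · 3!1!0!1!2!1!] = √(12/5)
  +(−1)^0/∏(0,1,1,0,2,0)! = 1/2  (running 1/2)
⟨..|..⟩ = √(12/5)·(1/2) = +0.774597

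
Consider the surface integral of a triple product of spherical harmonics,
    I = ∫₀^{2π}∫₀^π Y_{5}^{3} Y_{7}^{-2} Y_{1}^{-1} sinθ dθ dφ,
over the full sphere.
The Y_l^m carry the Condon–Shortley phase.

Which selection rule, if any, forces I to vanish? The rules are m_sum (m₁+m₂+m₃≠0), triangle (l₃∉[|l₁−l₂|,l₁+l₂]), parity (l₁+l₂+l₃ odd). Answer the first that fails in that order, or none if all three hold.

triangle

m₁+m₂+m₃ = 3 − 2 − 1 = 0  ✓
triangle: need |l₁−l₂| ≤ l₃ ≤ l₁+l₂ = [2,12]; l₃=1 is outside  ✗
parity: l₁+l₂+l₃ = 13 is odd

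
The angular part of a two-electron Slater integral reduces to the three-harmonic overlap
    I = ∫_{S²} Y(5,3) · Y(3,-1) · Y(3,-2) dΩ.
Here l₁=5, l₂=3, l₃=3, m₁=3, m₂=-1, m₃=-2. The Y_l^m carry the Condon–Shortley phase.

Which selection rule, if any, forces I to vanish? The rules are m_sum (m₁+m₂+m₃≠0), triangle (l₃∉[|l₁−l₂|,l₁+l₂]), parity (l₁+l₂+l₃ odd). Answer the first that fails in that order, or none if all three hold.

parity

m₁+m₂+m₃ = 3 − 1 − 2 = 0  ✓
triangle: |5−3|=2 ≤ l₃=3 ≤ 5+3=8  ✓
parity: l₁+l₂+l₃ = 11 is odd  ✗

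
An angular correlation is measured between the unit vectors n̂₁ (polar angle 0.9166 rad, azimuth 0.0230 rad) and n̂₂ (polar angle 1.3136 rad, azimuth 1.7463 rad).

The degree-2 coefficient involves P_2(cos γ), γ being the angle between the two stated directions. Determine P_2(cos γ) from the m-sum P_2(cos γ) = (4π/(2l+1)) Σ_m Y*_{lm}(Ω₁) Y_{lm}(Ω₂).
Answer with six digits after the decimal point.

-0.497810

Term-by-term m-sum for l=2 (normalisation 4π/5 = 2.513274):
  m=-2: (0.242980, 0.011185) × (-0.339252, 0.124224) = (-0.083821, 0.026389)  (running Σ = (-0.083821, 0.026389))
  m=-1: (0.372953, 0.008579) × (-0.033183, -0.187130) = (-0.010770, -0.070075)  (running Σ = (-0.094591, -0.043686))
  m=0: (0.034976, -0.000000) × (-0.254170, 0.000000) = (-0.008890, 0.000000)  (running Σ = (-0.103481, -0.043686))
  m=1: (-0.372953, 0.008579) × (0.033183, -0.187130) = (-0.010770, 0.070075)  (running Σ = (-0.114251, 0.026389))
  m=2: (0.242980, -0.011185) × (-0.339252, -0.124224) = (-0.083821, -0.026389)  (running Σ = (-0.198072, 0.000000))
Accumulated sum (-0.198072, 0.000000); after 4π/(2l+1) scaling, (-0.497810, 0.000000) ⇒ P_2 = -0.497810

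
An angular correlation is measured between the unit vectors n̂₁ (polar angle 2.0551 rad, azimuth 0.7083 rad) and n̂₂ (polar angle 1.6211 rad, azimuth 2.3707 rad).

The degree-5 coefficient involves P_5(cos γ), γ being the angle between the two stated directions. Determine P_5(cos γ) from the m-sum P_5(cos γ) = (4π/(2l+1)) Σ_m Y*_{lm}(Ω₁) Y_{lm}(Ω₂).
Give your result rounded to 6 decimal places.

Expand P_5 via completeness: Σ_{m} conj(Y_{5,m}) at Ω₁ times Y_{5,m} at Ω₂ —
  m=-5: (-0.232093-0.098102i) × (+0.348895+0.301631i) = -0.051385-0.104234i  (running Σ = -0.051385-0.104234i)
  m=-4: (+0.399421-0.127238i) × (+0.073304-0.004258i) = +0.028737-0.011028i  (running Σ = -0.022648-0.115262i)
  m=-3: (-0.119990+0.193918i) × (-0.227561+0.248281i) = -0.020841-0.073919i  (running Σ = -0.043489-0.189181i)
  m=-2: (+0.033191+0.213540i) × (+0.002447+0.084322i) = -0.017925+0.003321i  (running Σ = -0.061414-0.185860i)
  m=-1: (-0.225612-0.193254i) × (-0.221353-0.215023i) = +0.008386+0.091289i  (running Σ = -0.053028-0.094571i)
  m=0: (-0.151710-0.000000i) × (-0.087170+0.000000i) = +0.013225+0.000000i  (running Σ = -0.039804-0.094571i)
  m=1: (+0.225612-0.193254i) × (+0.221353-0.215023i) = +0.008386-0.091289i  (running Σ = -0.031418-0.185860i)
  m=2: (+0.033191-0.213540i) × (+0.002447-0.084322i) = -0.017925-0.003321i  (running Σ = -0.049343-0.189181i)
  m=3: (+0.119990+0.193918i) × (+0.227561+0.248281i) = -0.020841+0.073919i  (running Σ = -0.070184-0.115262i)
  m=4: (+0.399421+0.127238i) × (+0.073304+0.004258i) = +0.028737+0.011028i  (running Σ = -0.041446-0.104234i)
  m=5: (+0.232093-0.098102i) × (-0.348895+0.301631i) = -0.051385+0.104234i  (running Σ = -0.092832+0.000000i)
Σ over m = -0.092832+0.000000i; ×(4π/11) → -0.106051+0.000000i. Real part: -0.106051

-0.106051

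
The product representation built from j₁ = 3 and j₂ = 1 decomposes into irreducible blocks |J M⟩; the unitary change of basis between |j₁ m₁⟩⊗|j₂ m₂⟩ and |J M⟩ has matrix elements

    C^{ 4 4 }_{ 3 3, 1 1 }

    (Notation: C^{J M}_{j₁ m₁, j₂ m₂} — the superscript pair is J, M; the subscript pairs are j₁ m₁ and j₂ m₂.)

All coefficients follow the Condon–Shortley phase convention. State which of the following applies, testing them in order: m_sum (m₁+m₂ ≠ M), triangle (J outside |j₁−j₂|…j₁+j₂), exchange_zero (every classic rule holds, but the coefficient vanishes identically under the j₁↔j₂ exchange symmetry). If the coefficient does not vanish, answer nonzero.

m-sum: m₁+m₂ = 3+1 = 4, M = 4  ✓
triangle: |j₁−j₂| = 2 ≤ J = 4 ≤ j₁+j₂ = 4  ✓
exchange: j₁≠j₂ or m₁≠m₂ — the exchange symmetry imposes no constraint here
value check: CG = +1 = +1.000000 ≠ 0

nonzero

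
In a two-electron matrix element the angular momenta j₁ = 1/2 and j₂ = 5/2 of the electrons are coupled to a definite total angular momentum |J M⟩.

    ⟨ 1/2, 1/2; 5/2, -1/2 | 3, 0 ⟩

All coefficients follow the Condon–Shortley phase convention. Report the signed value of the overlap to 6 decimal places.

+√(1/2) ≈ +0.707107

√[7·0!1!5!/7! · 1!0!2!3!3!3!] = √(72)
  +(−1)^0/∏(0,0,0,2,1,3)! = 1/12  (running 1/12)
⟨..|..⟩ = √(72)·(1/12) = +0.707107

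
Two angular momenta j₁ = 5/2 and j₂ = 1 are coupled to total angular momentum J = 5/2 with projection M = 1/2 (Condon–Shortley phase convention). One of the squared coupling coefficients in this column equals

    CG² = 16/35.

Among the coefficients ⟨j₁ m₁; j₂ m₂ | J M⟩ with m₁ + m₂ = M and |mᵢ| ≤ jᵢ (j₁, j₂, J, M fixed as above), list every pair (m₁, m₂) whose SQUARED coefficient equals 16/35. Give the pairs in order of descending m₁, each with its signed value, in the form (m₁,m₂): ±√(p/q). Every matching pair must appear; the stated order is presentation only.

(3/2,-1): +√(16/35)

Admissible pairs with m₁+m₂ = M = 1/2: (-1/2,1), (1/2,0), (3/2,-1)
  (m₁,m₂)=(3/2,-1): CG² = 16/35, CG = +√(16/35)   ← matches the target
  (m₁,m₂)=(1/2,0): CG² = 1/35, CG = +√(1/35)
  (m₁,m₂)=(-1/2,1): CG² = 18/35, CG = −√(18/35)
Pairs with CG² = 16/35: (3/2,-1): +√(16/35)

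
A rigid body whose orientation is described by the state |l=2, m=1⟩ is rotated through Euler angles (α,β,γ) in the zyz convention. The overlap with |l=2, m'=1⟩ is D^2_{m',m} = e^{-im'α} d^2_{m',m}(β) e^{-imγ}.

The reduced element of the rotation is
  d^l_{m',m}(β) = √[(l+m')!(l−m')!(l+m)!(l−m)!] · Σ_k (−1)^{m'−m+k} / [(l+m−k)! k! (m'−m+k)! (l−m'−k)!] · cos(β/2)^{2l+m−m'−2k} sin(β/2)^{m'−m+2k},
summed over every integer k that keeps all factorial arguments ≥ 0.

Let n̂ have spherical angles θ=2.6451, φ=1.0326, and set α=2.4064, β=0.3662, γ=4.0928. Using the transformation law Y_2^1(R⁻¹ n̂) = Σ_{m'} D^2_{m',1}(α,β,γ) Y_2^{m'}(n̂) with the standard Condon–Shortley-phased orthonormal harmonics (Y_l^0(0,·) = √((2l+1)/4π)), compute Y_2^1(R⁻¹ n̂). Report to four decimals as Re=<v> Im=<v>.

Need the full column D^2_{m',1} for m'=−2..2 at α=2.4064, β=0.3662, γ=4.0928.
cos(β/2)=0.983284, sin(β/2)=0.182079
d^2_{-2,1}: single k=3 term ⇒ +0.011871;  D = +0.008925+0.007828i
d^2_{-1,1}: k∈[2..3] ⇒ +0.096161 -0.001099 = +0.095061;  D = -0.010965-0.094427i
d^2_{0,1}: k∈[1..2] ⇒ +0.424005 -0.014539 = +0.409467;  D = -0.237777+0.333354i
d^2_{1,1}: k∈[0..1] ⇒ +0.934794 -0.096161 = +0.838633;  D = +0.819143-0.179752i
d^2_{2,1}: single k=0 term ⇒ -0.346199;  D = +0.300579+0.171772i
Y_2^{m'}(θ=2.6451,φ=1.0326) and Σ D·Y over m':
  (+0.0089+0.0078i)·(-0.0416-0.0772i)  (-0.0110-0.0944i)·(-0.1659+0.2778i)  (-0.2378+0.3334i)·(+0.4161+0.0000i)  (+0.8191-0.1798i)·(+0.1659+0.2778i)  (+0.3006+0.1718i)·(-0.0416+0.0772i)
Y_2^1(R⁻¹ n̂) = +0.089394+0.364119i

Re=0.0894 Im=0.3641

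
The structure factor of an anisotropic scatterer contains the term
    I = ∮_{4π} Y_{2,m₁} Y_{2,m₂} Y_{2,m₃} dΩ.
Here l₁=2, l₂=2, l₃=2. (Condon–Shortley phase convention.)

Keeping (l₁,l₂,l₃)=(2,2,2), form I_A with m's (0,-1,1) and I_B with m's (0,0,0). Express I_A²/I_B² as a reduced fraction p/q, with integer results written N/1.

1/4

Shared (l₁,l₂,l₃)=(2,2,2): N and (l;000)² cancel in I_A²/I_B².
A: Δ = 2!·2!·2!/7! = 1/630; Racah Σ t=0..1: t=0:+1/4 t=1:−1/2 = -1/4; ⇒ 3j(2 2 2; 0 -1 1)² = 1/70, sgn +1
B: Δ = 2!·2!·2!/7! = 1/630; Racah Σ t=0..2: t=0:+1/8 t=1:−1/1 t=2:+1/8 = -3/4; ⇒ 3j(2 2 2; 0 0 0)² = 2/35, sgn -1
I_A²/I_B² = (1/70)/(2/35) = 1/4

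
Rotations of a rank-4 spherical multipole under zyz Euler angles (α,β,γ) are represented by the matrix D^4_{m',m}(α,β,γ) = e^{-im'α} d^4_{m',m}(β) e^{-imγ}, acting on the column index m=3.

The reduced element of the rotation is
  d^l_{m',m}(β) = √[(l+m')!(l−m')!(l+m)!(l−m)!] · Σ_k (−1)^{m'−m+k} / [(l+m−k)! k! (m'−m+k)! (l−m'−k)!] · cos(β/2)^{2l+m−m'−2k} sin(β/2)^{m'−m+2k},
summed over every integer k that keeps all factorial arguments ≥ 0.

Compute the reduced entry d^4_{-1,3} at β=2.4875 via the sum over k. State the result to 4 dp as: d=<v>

d^4_{-1,3}(β=2.4875) via the finite sum:
Half-angle: c=0.321247, s=0.946995. N=√(6·120·5040·1)=1904.940944
k∈{4,5} keeps every argument non-negative
  k=4: (−1)^0·1904.9409/(144)·0.3212^4·0.9470^4 = +0.113310
  k=5: (−1)^1·1904.9409/(240)·0.3212^2·0.9470^6 = -0.590794
d^4_{-1,3}(2.4875) = +0.113310 -0.590794 = -0.477484

d=-0.4775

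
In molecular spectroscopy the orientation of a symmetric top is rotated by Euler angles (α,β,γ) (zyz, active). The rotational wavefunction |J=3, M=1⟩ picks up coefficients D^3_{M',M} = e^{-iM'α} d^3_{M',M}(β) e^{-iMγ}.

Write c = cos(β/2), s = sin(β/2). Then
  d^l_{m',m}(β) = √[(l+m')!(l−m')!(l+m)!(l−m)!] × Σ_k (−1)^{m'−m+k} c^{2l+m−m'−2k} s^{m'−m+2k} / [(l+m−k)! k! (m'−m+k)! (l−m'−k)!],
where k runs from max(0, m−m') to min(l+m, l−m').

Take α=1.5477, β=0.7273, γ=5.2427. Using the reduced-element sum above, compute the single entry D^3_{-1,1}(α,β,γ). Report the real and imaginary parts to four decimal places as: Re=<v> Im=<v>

Re=-0.3993 Im=0.2467

Split into d^3_{-1,1}(β=0.7273) × two z-phases.
c=cos(0.727300/2)=0.934605, s=sin(0.727300/2)=0.355688; N=√[2·24·24·2]=48.000000
The bounds max(0,m−m')=2 and min(l+m,l−m')=4 give 3 terms
  k=2: (−1)^0·48.0000/(8)·0.9346^4·0.3557^2 = +0.579164
  k=3: (−1)^1·48.0000/(6)·0.9346^2·0.3557^4 = -0.111846
  k=4: (−1)^2·48.0000/(48)·0.9346^0·0.3557^6 = +0.002025
d^3_{-1,1}(0.7273) = +0.579164 -0.111846 +0.002025 = +0.469342
Phases: e^{-i·(-1)·1.5477}=+0.023094+0.999733i, e^{-i·(1)·5.2427}=+0.505802+0.862650i ⇒ D=-0.399288+0.246681i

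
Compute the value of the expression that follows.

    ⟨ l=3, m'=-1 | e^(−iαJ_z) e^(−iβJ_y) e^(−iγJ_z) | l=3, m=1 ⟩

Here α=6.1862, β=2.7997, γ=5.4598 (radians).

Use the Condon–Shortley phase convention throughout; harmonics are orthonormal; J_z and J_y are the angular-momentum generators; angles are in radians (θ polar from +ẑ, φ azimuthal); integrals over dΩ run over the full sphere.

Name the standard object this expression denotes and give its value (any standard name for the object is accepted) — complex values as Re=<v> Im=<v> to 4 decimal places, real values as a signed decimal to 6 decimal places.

Wigner D-matrix element, Re=0.5250 Im=0.4664

This is a Wigner D-matrix element — the rotation-matrix element ⟨l m'| R(α,β,γ) |l m⟩ in the angular-momentum basis.
Split into d^3_{-1,1}(β=2.7997) × two z-phases.
Half-angle: c=0.170115, s=0.985424. N=√(2·24·24·2)=48.000000
k∈{2,3,4} keeps every argument non-negative
  k=2: (−1)^0·48.0000/(8)·0.1701^4·0.9854^2 = +0.004879
  k=3: (−1)^1·48.0000/(6)·0.1701^2·0.9854^4 = -0.218307
  k=4: (−1)^2·48.0000/(48)·0.1701^0·0.9854^6 = +0.915671
d^3_{-1,1}(2.7997) = +0.004879 -0.218307 +0.915671 = +0.702243
Phases: e^{-i·(-1)·6.1862}=+0.995301-0.096833i, e^{-i·(1)·5.4598}=+0.679742+0.733451i ⇒ D=+0.524976+0.466418i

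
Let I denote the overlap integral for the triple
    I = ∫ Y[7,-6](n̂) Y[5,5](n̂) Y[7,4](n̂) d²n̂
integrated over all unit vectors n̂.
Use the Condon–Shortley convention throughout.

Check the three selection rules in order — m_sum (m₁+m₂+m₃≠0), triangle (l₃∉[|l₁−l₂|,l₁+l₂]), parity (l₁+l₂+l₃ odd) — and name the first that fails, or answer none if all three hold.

m₁+m₂+m₃ = -6 + 5 + 4 = 3  ✗
triangle: |7−5|=2 ≤ l₃=7 ≤ 7+5=12
parity: l₁+l₂+l₃ = 19 is odd

m_sum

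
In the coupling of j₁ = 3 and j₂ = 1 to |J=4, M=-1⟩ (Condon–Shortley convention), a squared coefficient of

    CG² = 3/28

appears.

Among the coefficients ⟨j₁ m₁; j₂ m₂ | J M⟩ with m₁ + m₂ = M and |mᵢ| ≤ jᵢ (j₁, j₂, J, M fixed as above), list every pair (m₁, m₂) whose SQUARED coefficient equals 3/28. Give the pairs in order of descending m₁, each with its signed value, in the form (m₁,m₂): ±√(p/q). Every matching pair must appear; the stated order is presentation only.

(-2,1): +√(3/28)

Admissible pairs with m₁+m₂ = M = -1: (-2,1), (-1,0), (0,-1)
  (m₁,m₂)=(0,-1): CG² = 5/14, CG = +√(5/14)
  (m₁,m₂)=(-1,0): CG² = 15/28, CG = +√(15/28)
  (m₁,m₂)=(-2,1): CG² = 3/28, CG = +√(3/28)   ← matches the target
Pairs with CG² = 3/28: (-2,1): +√(3/28)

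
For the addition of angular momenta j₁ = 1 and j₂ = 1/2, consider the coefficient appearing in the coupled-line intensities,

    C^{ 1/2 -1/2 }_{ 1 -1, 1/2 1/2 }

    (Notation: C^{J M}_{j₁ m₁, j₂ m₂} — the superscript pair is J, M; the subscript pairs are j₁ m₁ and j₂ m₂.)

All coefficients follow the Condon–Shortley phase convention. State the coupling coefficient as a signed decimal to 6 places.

j₁+j₂−J=1  J+j₁−j₂=1  J−j₁+j₂=0  j₁+j₂+J+1=3
(j₁±m₁, j₂±m₂, J±M) = (0,2,1,0,0,1)
P² = 2/3
sum k=1..1:
  [1] −1/1 = -1
S = -1
C² = P²·S² = 2/3 ; C = -0.816497

-0.816497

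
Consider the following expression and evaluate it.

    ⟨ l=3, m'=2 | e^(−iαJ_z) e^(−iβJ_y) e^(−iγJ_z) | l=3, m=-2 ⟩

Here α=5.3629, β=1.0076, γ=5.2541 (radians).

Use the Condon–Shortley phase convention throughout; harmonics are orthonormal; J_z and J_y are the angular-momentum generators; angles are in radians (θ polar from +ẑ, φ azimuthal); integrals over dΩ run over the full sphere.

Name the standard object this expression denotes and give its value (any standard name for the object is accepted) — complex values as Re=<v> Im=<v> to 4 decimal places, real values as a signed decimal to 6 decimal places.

Wigner D-matrix element, Re=0.1910 Im=-0.0422

This is a Wigner D-matrix element — the rotation-matrix element ⟨l m'| R(α,β,γ) |l m⟩ in the angular-momentum basis.
First d^3_{2,-2}(β=1.0076), then the phase factors e^{-i(2)α} and e^{-i(-2)γ}:
With c≡cos(β/2)=0.875754 and s≡sin(β/2)=0.482757, N=[120·1·1·120]^{1/2}=120.000000
The bounds max(0,m−m')=0 and min(l+m,l−m')=1 give 2 terms
  k=0: (−1)^4·120.0000/(24)·0.8758^2·0.4828^4 = +0.208280
  k=1: (−1)^5·120.0000/(120)·0.8758^0·0.4828^6 = -0.012658
d^3_{2,-2}(1.0076) = +0.208280 -0.012658 = +0.195622
Phases: e^{-i·(2)·5.3629}=-0.266514+0.963831i, e^{-i·(-2)·5.2541}=-0.468308-0.883566i ⇒ D=+0.191009-0.042232i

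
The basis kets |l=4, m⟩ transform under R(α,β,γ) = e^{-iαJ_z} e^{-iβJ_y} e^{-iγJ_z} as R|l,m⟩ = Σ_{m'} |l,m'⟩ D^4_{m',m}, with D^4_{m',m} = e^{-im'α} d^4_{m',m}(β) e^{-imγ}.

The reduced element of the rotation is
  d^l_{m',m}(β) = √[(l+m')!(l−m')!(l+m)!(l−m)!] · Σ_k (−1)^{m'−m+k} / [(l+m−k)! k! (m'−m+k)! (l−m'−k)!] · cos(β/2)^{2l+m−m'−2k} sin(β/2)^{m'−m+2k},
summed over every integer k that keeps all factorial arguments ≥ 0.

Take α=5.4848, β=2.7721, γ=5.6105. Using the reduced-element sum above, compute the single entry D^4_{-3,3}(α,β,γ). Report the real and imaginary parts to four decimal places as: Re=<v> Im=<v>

Split into d^4_{-3,3}(β=2.7721) × two z-phases.
c=cos(2.772100/2)=0.183697, s=sin(2.772100/2)=0.982983; N=√[1·5040·5040·1]=5040.000000
k∈{6,7} keeps every argument non-negative
  k=6: (−1)^0·5040.0000/(720)·0.1837^2·0.9830^6 = +0.213098
  k=7: (−1)^1·5040.0000/(5040)·0.1837^0·0.9830^8 = -0.871701
d^4_{-3,3}(2.7721) = +0.213098 -0.871701 = -0.658603
Attach z-rotation phases: D = e^{-i(-3)(5.4848)}·(-0.658603)·e^{-i(3)(5.6105)} = -0.612328+0.242515i

Re=-0.6123 Im=0.2425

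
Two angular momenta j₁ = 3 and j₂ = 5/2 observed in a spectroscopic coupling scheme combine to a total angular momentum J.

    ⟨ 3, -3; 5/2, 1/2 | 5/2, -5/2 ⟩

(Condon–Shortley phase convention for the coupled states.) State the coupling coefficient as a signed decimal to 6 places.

-0.487950  (= −√(5/21))

triangle: 3!*3!*2!/9! = 72/362880
(j±m)!: 0!*6!*3!*2!*0!*5! = 1036800
prefactor² = (2J+1)*Δ*N² = 8640/7
  k=3: −1/(3!*0!*3!*0!*0!*2!) = -1/72
Σ = -1/72  ⇒  CG² = 8640/7*(-1/72)² = 5/21
CG = −√(5/21) = -0.487950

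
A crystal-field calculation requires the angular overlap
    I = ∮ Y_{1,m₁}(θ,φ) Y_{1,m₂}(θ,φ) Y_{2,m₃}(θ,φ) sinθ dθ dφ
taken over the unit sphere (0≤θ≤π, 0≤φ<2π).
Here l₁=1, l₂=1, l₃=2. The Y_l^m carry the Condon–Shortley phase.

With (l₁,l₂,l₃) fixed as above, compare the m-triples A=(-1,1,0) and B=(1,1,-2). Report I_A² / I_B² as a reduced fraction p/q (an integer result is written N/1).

1/6

Shared (l₁,l₂,l₃)=(1,1,2): N and (l;000)² cancel in I_A²/I_B².
A: Δ = 0!·2!·2!/5! = 1/30; Racah Σ t=0..0: t=0:+1/4 = 1/4; ⇒ 3j(1 1 2; -1 1 0)² = 1/30, sgn +1
B: Δ = 0!·2!·2!/5! = 1/30; Racah Σ t=0..0: t=0:+1/4 = 1/4; ⇒ 3j(1 1 2; 1 1 -2)² = 1/5, sgn +1
I_A²/I_B² = (1/30)/(1/5) = 1/6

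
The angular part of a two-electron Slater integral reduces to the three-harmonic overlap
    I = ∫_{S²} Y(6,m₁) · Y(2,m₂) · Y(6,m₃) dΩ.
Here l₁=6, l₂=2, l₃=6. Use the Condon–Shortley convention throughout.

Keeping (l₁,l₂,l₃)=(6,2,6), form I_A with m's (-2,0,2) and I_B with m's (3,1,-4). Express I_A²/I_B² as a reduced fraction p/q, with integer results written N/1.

Shared (l₁,l₂,l₃)=(6,2,6): N and (l;000)² cancel in I_A²/I_B².
A: Δ = 2!·10!·2!/15! = 1/90090; Racah Σ t=0..2: t=0:+1/322560 t=1:−1/30240 t=2:+1/69120 = -1/64512; ⇒ 3j(6 2 6; -2 0 2)² = 10/1001, sgn -1
B: Δ = 2!·10!·2!/15! = 1/90090; Racah Σ t=1..2: t=1:−1/161280 t=2:+1/725760 = -1/207360; ⇒ 3j(6 2 6; 3 1 -4)² = 7/286, sgn -1
I_A²/I_B² = (10/1001)/(7/286) = 20/49

20/49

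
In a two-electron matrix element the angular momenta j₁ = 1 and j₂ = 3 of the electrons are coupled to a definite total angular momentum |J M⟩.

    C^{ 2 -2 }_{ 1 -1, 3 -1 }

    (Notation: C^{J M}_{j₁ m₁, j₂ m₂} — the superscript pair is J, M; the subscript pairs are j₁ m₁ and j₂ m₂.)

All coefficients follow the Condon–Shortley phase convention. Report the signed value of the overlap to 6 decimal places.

√[5·2!0!4!/7! · 0!2!2!4!0!4!] = √(768/7)
  +(−1)^2/∏(2,0,0,0,0,4)! = 1/48  (running 1/48)
⟨..|..⟩ = √(768/7)·(1/48) = +0.218218

+0.218218  (= +√(1/21))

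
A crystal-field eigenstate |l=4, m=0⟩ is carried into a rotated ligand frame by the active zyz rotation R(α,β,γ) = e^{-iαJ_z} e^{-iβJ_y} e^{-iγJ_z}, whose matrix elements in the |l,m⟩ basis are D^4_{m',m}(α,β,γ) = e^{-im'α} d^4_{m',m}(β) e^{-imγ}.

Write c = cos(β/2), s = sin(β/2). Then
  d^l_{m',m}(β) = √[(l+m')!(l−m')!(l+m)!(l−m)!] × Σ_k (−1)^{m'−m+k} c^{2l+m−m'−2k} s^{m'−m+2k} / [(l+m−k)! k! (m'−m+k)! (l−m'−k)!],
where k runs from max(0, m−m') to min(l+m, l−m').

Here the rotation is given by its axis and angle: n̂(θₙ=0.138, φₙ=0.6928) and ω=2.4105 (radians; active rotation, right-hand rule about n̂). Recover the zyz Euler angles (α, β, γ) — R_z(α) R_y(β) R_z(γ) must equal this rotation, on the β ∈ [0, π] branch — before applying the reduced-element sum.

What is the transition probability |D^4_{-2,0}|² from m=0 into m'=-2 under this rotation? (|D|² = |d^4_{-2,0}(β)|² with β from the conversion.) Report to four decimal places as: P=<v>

Axis–angle → zyz. n̂ = (sinθₙcosφₙ, sinθₙsinφₙ, cosθₙ) = (+0.105849, +0.087860, +0.990493), ω = 2.4105.
R = I cosω + sinω [n̂]ₓ + (1−cosω) n̂n̂ᵀ gives
  R = [-0.724901, -0.645113, +0.241555; +0.677559, -0.730979, +0.081137; +0.124229, +0.222484, +0.966989]
β = atan2(√(R₁₃²+R₂₃²), R₃₃) = 0.257659; α = atan2(R₂₃, R₁₃) mod 2π = 0.324053; γ = atan2(R₃₂, −R₃₁) mod 2π = 2.080046
D^4_{-2,0}(0.3241,0.2577,2.0800) = e^{-i·-2·0.3241}·d^4_{-2,0}(0.2577)·e^{-i·0·2.0800}. Compute d first:
With c≡cos(β/2)=0.991713 and s≡sin(β/2)=0.128473, N=[2·720·24·24]^{1/2}=910.735966
Admissible k: 2..4 (factorial args all ≥0)
  k=2: (−1)^0·910.7360/(96)·0.9917^6·0.1285^2 = +0.148958
  k=3: (−1)^1·910.7360/(36)·0.9917^4·0.1285^4 = -0.006666
  k=4: (−1)^2·910.7360/(96)·0.9917^2·0.1285^6 = +0.000042
d^4_{-2,0}(0.2577) = +0.148958 -0.006666 +0.000042 = +0.142334
|D^4_{-2,0}|² = |d^4_{-2,0}(β)|² = (+0.142334)² = 0.020259 (the z-rotation phases have unit modulus)

P=0.0203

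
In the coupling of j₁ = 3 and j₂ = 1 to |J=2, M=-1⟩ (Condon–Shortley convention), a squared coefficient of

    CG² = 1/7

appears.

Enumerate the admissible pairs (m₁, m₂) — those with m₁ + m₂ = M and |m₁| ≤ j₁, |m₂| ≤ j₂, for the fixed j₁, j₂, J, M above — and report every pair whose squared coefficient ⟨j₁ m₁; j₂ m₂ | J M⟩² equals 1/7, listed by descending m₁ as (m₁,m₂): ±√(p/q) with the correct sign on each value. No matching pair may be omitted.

(0,-1): +√(1/7)

Admissible pairs with m₁+m₂ = M = -1: (-2,1), (-1,0), (0,-1)
  (m₁,m₂)=(0,-1): CG² = 1/7, CG = +√(1/7)   ← matches the target
  (m₁,m₂)=(-1,0): CG² = 8/21, CG = −√(8/21)
  (m₁,m₂)=(-2,1): CG² = 10/21, CG = +√(10/21)
Pairs with CG² = 1/7: (0,-1): +√(1/7)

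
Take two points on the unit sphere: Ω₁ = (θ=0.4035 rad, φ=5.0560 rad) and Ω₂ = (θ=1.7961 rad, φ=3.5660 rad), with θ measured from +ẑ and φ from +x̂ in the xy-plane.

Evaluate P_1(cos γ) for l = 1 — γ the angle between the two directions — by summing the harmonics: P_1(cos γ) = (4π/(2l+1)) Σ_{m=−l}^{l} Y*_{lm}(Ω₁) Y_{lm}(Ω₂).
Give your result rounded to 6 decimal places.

-0.174573

Expand P_1 via completeness: Σ_{m} conj(Y_{1,m}) at Ω₁ times Y_{1,m} at Ω₂ —
  m=-1: Y*=0.04570 - 0.12772j  Y=-0.30689 + 0.13867j  product 0.00369 + 0.04553j
  m=+0: Y*=0.44936 + 0.00000j  Y=-0.10915 + 0.00000j  product -0.04905 + 0.00000j
  m=+1: Y*=-0.04570 - 0.12772j  Y=0.30689 + 0.13867j  product 0.00369 - 0.04553j
Accumulated sum -0.04168 + 0.00000j; after 4π/(2l+1) scaling, -0.17457 + 0.00000j ⇒ P_1 = -0.174573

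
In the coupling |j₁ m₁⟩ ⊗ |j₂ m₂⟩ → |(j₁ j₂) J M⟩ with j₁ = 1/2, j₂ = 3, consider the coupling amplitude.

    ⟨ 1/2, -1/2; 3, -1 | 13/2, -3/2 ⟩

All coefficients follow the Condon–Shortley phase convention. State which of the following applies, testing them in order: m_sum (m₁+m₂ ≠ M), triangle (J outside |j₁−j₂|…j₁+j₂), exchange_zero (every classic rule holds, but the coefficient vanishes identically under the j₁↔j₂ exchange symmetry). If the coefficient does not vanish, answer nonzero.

m-sum: m₁+m₂ = -1/2+(-1) = -3/2, M = -3/2  ✓
triangle: need |j₁−j₂| ≤ J ≤ j₁+j₂, i.e. J ∈ [5/2, 7/2]; J = 13/2 is outside ✗ ⇒ coefficient is 0

triangle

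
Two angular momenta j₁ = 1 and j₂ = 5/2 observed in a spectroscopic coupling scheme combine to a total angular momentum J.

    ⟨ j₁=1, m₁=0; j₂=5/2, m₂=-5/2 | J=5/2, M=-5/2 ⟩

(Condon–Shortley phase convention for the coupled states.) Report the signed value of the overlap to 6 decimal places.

j₁+j₂−J=1  J+j₁−j₂=1  J−j₁+j₂=4  j₁+j₂+J+1=7
(j₁±m₁, j₂±m₂, J±M) = (1,1,0,5,0,5)
P² = 2880/7
sum k=0..0:
  [0] +1/24 = 1/24
S = 1/24
C² = P²·S² = 5/7 ; C = +0.845154

+√(5/7) ≈ +0.845154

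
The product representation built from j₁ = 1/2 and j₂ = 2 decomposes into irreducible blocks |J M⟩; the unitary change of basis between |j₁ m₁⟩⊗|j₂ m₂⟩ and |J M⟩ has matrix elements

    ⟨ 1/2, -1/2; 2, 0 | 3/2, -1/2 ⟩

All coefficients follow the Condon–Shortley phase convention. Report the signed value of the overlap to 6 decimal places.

-0.632456  (= −√(2/5))

√[4·1!0!3!/5! · 0!1!2!2!1!2!] = √(8/5)
  +(−1)^1/∏(1,0,0,1,0,2)! = -1/2  (running -1/2)
⟨..|..⟩ = √(8/5)·(-1/2) = -0.632456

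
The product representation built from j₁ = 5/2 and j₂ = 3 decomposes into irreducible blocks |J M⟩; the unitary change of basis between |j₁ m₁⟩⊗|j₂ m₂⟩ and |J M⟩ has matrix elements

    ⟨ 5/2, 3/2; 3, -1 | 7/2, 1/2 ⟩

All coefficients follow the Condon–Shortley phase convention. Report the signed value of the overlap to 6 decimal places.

√[8·2!3!4!/10! · 4!1!2!4!4!3!] = √(18432/175)
  +(−1)^0/∏(0,2,1,2,2,2)! = 1/16  (running 1/16)
  +(−1)^1/∏(1,1,0,1,3,3)! = -1/36  (running 5/144)
⟨..|..⟩ = √(18432/175)·(5/144) = +0.356348

+√(8/63) ≈ +0.356348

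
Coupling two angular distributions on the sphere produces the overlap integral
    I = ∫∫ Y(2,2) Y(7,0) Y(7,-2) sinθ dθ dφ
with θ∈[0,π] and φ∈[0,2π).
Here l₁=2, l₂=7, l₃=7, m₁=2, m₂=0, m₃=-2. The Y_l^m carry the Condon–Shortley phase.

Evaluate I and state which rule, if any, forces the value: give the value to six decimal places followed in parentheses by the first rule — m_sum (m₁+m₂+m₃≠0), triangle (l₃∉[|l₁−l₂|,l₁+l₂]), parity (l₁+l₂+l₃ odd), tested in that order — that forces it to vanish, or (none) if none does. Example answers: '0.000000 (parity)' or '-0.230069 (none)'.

Checks pass: Σm=0; 16 even; l₃=7∈[5,9].
(2·2+1)(2·7+1)(2·7+1) = 1125
Δ: 2! 2! 12! / 17! → 1/185640
sum: t=0:+1/2419200 t=1:−1/518400 t=2:+1/2419200 = -1/907200
3j²(2 7 7; 0 0 0) = Δ·Π!·Σ² = 56/3315  (sign +1)
sum: t=0:+1/2419200 = 1/2419200
3j²(2 7 7; 2 0 -2) = Δ·Π!·Σ² = 27/1105  (sign -1)
combine: 4πI² = 1125·56/3315·27/1105 = 22680/48841
take √, sign -1: I = -0.19223140
No selection rule forces the value: the integral is nonzero (none).

-0.192231 (none)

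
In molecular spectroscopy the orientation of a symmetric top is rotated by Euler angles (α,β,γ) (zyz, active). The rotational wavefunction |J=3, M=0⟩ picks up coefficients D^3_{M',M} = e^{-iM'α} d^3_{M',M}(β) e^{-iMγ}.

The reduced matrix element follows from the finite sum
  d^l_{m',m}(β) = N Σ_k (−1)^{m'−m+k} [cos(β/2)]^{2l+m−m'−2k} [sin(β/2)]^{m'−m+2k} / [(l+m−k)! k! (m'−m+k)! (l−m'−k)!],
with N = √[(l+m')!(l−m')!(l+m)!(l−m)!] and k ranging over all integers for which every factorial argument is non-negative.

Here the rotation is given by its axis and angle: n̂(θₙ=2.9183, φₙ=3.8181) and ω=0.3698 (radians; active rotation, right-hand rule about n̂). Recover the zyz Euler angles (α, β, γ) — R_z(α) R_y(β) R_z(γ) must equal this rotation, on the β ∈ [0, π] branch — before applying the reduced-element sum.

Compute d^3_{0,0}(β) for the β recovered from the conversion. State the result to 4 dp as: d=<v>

Axis–angle → zyz. n̂ = (sinθₙcosφₙ, sinθₙsinφₙ, cosθₙ) = (-0.172672, -0.138639, -0.975174), ω = 0.3698.
R = I cosω + sinω [n̂]ₓ + (1−cosω) n̂n̂ᵀ gives
  R = [+0.934415, +0.354074, -0.038725; -0.350838, +0.933699, +0.071548; +0.061491, -0.053269, +0.996685]
β = atan2(√(R₁₃²+R₂₃²), R₃₃) = 0.081446; α = atan2(R₂₃, R₁₃) mod 2π = 2.066894; γ = atan2(R₃₂, −R₃₁) mod 2π = 3.855472
d^3_{0,0}(β=0.0814) via the finite sum:
c=cos(0.081446/2)=0.999171, s=sin(0.081446/2)=0.040712; N=√[6·6·6·6]=36.000000
The bounds max(0,m−m')=0 and min(l+m,l−m')=3 give 4 terms
  k=0: (−1)^0·36.0000/(36)·0.9992^6·0.0407^0 = +0.995036
  k=1: (−1)^1·36.0000/(4)·0.9992^4·0.0407^2 = -0.014868
  k=2: (−1)^2·36.0000/(4)·0.9992^2·0.0407^4 = +0.000025
  k=3: (−1)^3·36.0000/(36)·0.9992^0·0.0407^6 = -0.000000
d^3_{0,0}(0.0814) = +0.995036 -0.014868 +0.000025 -0.000000 = +0.980193

d=0.9802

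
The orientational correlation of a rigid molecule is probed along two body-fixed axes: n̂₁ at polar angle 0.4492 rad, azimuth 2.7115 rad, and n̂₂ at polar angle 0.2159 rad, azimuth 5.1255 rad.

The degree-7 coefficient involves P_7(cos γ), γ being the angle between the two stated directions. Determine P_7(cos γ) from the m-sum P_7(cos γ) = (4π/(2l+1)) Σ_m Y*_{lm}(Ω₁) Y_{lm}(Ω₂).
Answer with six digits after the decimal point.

-0.278926

Expand P_7 via completeness: Σ_{m} conj(Y_{7,m}) at Ω₁ times Y_{7,m} at Ω₂ —
  [-7]  conj(Y_{7,-7})(Ω₁) = (0.001443, 0.000190) ; Y_{7,-7}(Ω₂) = (-0.000003, 0.000010) ; Δ = (-0.000000, 0.000000)
  [-6]  conj(Y_{7,-6})(Ω₁) = (-0.009568, -0.006013) ; Y_{7,-6}(Ω₂) = (0.000139, 0.000109) ; Δ = (-0.000001, -0.000002)
  [-5]  conj(Y_{7,-5})(Ω₁) = (0.029633, 0.045262) ; Y_{7,-5}(Ω₂) = (0.001662, -0.000896) ; Δ = (0.000090, 0.000049)
  [-4]  conj(Y_{7,-4})(Ω₁) = (-0.026441, -0.175456) ; Y_{7,-4}(Ω₂) = (-0.001158, -0.014149) ; Δ = (-0.002452, 0.000577)
  [-3]  conj(Y_{7,-3})(Ω₁) = (-0.109351, 0.379540) ; Y_{7,-3}(Ω₂) = (-0.072205, -0.024850) ; Δ = (0.017327, -0.024687)
  [-2]  conj(Y_{7,-2})(Ω₁) = (0.344924, -0.400798) ; Y_{7,-2}(Ω₂) = (-0.191180, 0.207463) ; Δ = (0.017208, 0.148183)
  [-1]  conj(Y_{7,-1})(Ω₁) = (-0.197247, 0.090484) ; Y_{7,-1}(Ω₂) = (0.251602, 0.573995) ; Δ = (-0.101565, -0.090453)
  [+0]  conj(Y_{7,0})(Ω₁) = (-0.398943, -0.000000) ; Y_{7,0}(Ω₂) = (0.486683, 0.000000) ; Δ = (-0.194159, -0.000000)
  [+1]  conj(Y_{7,1})(Ω₁) = (0.197247, 0.090484) ; Y_{7,1}(Ω₂) = (-0.251602, 0.573995) ; Δ = (-0.101565, 0.090453)
  [+2]  conj(Y_{7,2})(Ω₁) = (0.344924, 0.400798) ; Y_{7,2}(Ω₂) = (-0.191180, -0.207463) ; Δ = (0.017208, -0.148183)
  [+3]  conj(Y_{7,3})(Ω₁) = (0.109351, 0.379540) ; Y_{7,3}(Ω₂) = (0.072205, -0.024850) ; Δ = (0.017327, 0.024687)
  [+4]  conj(Y_{7,4})(Ω₁) = (-0.026441, 0.175456) ; Y_{7,4}(Ω₂) = (-0.001158, 0.014149) ; Δ = (-0.002452, -0.000577)
  [+5]  conj(Y_{7,5})(Ω₁) = (-0.029633, 0.045262) ; Y_{7,5}(Ω₂) = (-0.001662, -0.000896) ; Δ = (0.000090, -0.000049)
  [+6]  conj(Y_{7,6})(Ω₁) = (-0.009568, 0.006013) ; Y_{7,6}(Ω₂) = (0.000139, -0.000109) ; Δ = (-0.000001, 0.000002)
  [+7]  conj(Y_{7,7})(Ω₁) = (-0.001443, 0.000190) ; Y_{7,7}(Ω₂) = (0.000003, 0.000010) ; Δ = (-0.000000, -0.000000)
Σ over m = (-0.332943, -0.000000); ×(4π/15) → (-0.278926, -0.000000). Real part: -0.278926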